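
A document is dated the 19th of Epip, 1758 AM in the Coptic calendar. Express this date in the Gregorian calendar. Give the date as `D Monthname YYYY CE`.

Julian Day Number of the source date = 2467092.
Converting JDN 2467092 to the Gregorian calendar gives 26 July 2042 CE.

26 July 2042 CE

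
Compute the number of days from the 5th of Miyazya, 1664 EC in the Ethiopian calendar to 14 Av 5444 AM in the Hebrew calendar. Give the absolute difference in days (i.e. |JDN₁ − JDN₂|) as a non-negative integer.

First date → JDN 2331846; second date → JDN 2336335.
The interval is |2331846 − 2336335| = 4489 days.

4489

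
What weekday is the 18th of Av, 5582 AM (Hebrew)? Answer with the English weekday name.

Equivalently 5 August 1822 Gregorian, JDN 2386748.
Since JDN mod 7 = 0 (0 = Monday), the day is Monday.

Monday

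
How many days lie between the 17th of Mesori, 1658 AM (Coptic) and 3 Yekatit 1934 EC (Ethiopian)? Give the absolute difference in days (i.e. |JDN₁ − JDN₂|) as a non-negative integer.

194

JDN of the first date = 2430595.
JDN of the second date = 2430401.
|2430401 − 2430595| = 194.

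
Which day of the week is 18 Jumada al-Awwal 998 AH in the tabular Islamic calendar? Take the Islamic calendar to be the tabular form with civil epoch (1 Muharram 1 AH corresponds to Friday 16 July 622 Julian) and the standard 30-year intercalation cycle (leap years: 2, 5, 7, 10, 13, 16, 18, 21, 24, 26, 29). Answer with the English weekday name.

Sunday

This is JDN 2301879 (25 March 1590 Gregorian).
2301879 ≡ 6 (mod 7); counting from Monday = 0 gives Sunday.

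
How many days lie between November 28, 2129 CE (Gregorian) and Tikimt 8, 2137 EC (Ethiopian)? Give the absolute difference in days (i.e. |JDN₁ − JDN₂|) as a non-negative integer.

First date → JDN 2498993; second date → JDN 2504432.
The interval is |2498993 − 2504432| = 5439 days.

5439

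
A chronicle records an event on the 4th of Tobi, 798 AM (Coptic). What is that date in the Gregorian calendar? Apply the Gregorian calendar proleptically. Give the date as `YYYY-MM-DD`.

1082-01-05

Both dates share Julian Day Number 2116257; in the Gregorian calendar that is 5 January 1082 CE.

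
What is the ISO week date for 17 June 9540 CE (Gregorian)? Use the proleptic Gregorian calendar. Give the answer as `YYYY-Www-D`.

9540-W25-1

The weekday is Monday (ISO weekday 1).
That Monday belongs to ISO week 25 of ISO year 9540.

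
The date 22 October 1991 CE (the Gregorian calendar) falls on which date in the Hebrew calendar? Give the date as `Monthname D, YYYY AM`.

Cheshvan 14, 5752 AM

Julian Day Number of the source date = 2448552.
Converting JDN 2448552 to the Hebrew calendar gives 14 Cheshvan 5752 AM.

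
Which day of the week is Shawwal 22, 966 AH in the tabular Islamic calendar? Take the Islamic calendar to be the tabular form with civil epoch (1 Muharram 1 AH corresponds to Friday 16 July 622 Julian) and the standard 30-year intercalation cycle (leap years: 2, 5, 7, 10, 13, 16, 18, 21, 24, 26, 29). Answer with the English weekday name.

Friday

In the proleptic Gregorian calendar this is 7 August 1559 (JDN 2290691).
Since JDN mod 7 = 4 (0 = Monday), the day is Friday.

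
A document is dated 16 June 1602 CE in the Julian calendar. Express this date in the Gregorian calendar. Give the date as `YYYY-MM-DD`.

At this point the Julian calendar is 10 days behind the Gregorian.
16 June 1602 Julian + 10 days → 26 June 1602 Gregorian.

1602-06-26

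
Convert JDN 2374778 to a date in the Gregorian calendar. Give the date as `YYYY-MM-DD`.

Counting from JDN 2299161 = 15 Oct 1582 gives an offset of 75617 days.

1789-10-26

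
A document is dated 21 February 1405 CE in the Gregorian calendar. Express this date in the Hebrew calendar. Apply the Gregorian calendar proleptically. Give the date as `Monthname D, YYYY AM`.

Adar 13, 5165 AM

Julian Day Number of the source date = 2234277.
Converting JDN 2234277 to the Hebrew calendar gives 13 Adar 5165 AM.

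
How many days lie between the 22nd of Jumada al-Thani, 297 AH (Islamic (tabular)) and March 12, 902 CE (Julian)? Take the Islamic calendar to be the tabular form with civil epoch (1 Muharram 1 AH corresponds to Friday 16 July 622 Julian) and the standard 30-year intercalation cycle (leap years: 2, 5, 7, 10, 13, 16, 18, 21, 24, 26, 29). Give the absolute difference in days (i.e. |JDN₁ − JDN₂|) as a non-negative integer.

2918

JDN of the first date = 2053502.
JDN of the second date = 2050584.
|2050584 − 2053502| = 2918.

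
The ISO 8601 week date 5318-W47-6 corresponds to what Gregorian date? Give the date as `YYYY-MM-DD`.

ISO week 1 of 5318 is the week containing the first Thursday of 5318.
Week 47, day 6 (Saturday) lands on 5318-11-26.

5318-11-26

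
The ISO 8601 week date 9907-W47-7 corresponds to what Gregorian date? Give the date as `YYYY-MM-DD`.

ISO week 1 of 9907 is the week containing the first Thursday of 9907.
Week 47, day 7 (Sunday) lands on 9907-11-24.

9907-11-24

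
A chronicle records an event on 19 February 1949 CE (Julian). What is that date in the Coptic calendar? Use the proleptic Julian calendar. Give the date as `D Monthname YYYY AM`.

The source date corresponds to 4 March 1949 in the Gregorian calendar (JDN 2432980).
That day falls on 25 Meshir 1665 AM in the Coptic calendar.

25 Meshir 1665 AM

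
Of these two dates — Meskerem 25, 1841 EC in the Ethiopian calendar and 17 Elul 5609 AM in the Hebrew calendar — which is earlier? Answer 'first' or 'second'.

Converting both to JDN: 2396305 vs 2396640; the smaller is the first.

first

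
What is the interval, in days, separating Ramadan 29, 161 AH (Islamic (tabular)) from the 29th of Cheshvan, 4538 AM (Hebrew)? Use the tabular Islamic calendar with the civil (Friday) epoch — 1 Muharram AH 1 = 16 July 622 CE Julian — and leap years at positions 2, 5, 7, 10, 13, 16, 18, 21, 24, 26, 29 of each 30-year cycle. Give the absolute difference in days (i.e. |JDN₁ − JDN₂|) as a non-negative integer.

237

First date → JDN 2005403; second date → JDN 2005166.
The interval is |2005403 − 2005166| = 237 days.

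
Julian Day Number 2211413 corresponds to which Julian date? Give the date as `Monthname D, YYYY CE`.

JDN 2211413 is 17 July 1342 in the proleptic Gregorian calendar.
In the Julian calendar that day is July 9, 1342 CE.

July 9, 1342 CE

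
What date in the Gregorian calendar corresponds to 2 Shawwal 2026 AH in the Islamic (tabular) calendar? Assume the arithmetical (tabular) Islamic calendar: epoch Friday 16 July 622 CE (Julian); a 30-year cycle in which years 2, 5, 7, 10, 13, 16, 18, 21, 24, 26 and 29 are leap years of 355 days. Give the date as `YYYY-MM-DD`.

Julian Day Number of the source date = 2666299.
Converting JDN 2666299 to the Gregorian calendar gives 23 December 2587 CE.

2587-12-23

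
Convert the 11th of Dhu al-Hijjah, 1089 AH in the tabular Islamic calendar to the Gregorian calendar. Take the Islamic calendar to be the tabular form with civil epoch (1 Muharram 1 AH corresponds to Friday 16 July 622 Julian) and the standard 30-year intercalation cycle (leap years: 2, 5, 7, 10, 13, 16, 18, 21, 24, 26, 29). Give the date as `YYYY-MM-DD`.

Both dates share Julian Day Number 2334326; in the Gregorian calendar that is 24 January 1679 CE.

1679-01-24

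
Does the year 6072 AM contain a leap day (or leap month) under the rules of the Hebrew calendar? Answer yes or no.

yes

Hebrew year 6072 is year 11 of its 19-year Metonic cycle; leap years are at positions 3, 6, 8, 11, 14, 17, 19, so it is a leap year (13 months).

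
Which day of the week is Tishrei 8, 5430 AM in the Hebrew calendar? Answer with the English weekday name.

Equivalently 3 October 1669 Gregorian, JDN 2330926.
Since JDN mod 7 = 3 (0 = Monday), the day is Thursday.

Thursday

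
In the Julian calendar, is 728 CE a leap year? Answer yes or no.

728 mod 4 = 0, so it is a leap year in the Julian calendar.

yes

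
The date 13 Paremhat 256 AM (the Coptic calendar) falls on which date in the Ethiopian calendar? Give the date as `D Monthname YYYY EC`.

The source date corresponds to 11 March 540 in the proleptic Gregorian calendar (JDN 1918361).
That day falls on 13 Megabit 532 EC in the Ethiopian calendar.

13 Megabit 532 EC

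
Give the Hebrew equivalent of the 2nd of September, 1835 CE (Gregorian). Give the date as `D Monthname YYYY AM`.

8 Elul 5595 AM

Both dates share Julian Day Number 2391524; in the Hebrew calendar that is 8 Elul 5595 AM.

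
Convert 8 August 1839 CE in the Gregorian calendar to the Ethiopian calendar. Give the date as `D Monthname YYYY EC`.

3 Nehase 1831 EC

Both dates share Julian Day Number 2392960; in the Ethiopian calendar that is 3 Nehase 1831 EC.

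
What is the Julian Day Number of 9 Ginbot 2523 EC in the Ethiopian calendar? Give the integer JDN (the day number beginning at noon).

In the Gregorian calendar the same day is 21 May 2531.
JDN 2451545 is 1 January 2000 CE (Gregorian); the target day is +194084 days from there, so JDN = 2645629.

2645629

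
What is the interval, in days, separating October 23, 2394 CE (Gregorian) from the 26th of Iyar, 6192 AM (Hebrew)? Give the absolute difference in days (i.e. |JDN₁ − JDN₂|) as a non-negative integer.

13732

JDN of the first date = 2595746.
JDN of the second date = 2609478.
|2609478 − 2595746| = 13732.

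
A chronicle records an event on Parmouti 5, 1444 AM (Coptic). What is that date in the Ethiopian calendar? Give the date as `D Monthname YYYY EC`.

5 Miyazya 1720 EC

Julian Day Number of the source date = 2352300.
Converting JDN 2352300 to the Ethiopian calendar gives 5 Miyazya 1720 EC.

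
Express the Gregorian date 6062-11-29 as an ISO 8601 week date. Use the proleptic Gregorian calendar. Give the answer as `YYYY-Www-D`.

6062-W48-3

The weekday is Wednesday (ISO weekday 3).
That Wednesday belongs to ISO week 48 of ISO year 6062.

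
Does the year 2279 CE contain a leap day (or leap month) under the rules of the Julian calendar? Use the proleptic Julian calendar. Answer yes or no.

2279 mod 4 = 3, so it is a common year in the Julian calendar.

no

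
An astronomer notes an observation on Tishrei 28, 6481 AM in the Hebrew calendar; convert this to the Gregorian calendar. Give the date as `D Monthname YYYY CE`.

22 October 2720 CE

Julian Day Number of the source date = 2714814.
Converting JDN 2714814 to the Gregorian calendar gives 22 October 2720 CE.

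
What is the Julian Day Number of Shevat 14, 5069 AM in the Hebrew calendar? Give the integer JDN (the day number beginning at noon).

2199196

Equivalently 3 February 1309 (proleptic Gregorian).
JDN 2400001 is 17 November 1858 CE (Gregorian), MJD 0; the target day is −200805 days from there, so JDN = 2199196.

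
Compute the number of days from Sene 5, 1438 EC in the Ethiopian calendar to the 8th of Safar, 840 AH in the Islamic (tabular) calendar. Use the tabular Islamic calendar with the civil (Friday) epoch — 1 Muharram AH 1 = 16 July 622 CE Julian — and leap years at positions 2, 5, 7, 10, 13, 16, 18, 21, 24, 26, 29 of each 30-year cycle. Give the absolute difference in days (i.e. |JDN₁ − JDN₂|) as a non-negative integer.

3568

First date → JDN 2249359; second date → JDN 2245791.
The interval is |2249359 − 2245791| = 3568 days.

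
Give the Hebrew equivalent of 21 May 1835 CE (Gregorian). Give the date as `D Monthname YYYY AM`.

Julian Day Number of the source date = 2391420.
Converting JDN 2391420 to the Hebrew calendar gives 22 Iyar 5595 AM.

22 Iyar 5595 AM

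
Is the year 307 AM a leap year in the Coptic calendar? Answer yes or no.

307 mod 4 = 3; in the Coptic calendar a year is leap when year mod 4 = 3, so it is a leap year.

yes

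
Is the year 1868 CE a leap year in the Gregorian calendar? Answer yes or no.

yes

1868 is divisible by 4 and not by 100, so it is a leap year.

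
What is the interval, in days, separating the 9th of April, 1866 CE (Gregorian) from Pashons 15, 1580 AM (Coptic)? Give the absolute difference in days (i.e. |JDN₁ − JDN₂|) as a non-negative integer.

687

First date → JDN 2402701; second date → JDN 2402014.
The interval is |2402701 − 2402014| = 687 days.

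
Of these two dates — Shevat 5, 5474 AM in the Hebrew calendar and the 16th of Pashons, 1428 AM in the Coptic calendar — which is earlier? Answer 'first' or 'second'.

First date → JDN 2347106; second date → JDN 2346497.
JDN 2346497 < JDN 2347106, so the second date is earlier.

second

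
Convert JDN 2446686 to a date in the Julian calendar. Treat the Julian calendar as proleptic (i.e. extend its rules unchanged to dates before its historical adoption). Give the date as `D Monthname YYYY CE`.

30 August 1986 CE

JDN 2446686 is 12 September 1986 in the Gregorian calendar.
In the Julian calendar that day is 30 August 1986 CE.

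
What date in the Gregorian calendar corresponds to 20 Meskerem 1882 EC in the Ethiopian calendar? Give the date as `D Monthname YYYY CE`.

29 September 1889 CE

Julian Day Number of the source date = 2411275.
Converting JDN 2411275 to the Gregorian calendar gives 29 September 1889 CE.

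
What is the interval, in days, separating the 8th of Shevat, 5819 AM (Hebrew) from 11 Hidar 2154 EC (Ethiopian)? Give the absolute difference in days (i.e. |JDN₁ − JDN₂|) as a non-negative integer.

37558

JDN of the first date = 2473116.
JDN of the second date = 2510674.
|2510674 − 2473116| = 37558.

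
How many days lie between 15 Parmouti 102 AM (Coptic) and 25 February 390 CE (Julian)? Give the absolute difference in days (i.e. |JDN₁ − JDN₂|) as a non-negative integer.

JDN of the first date = 1862144.
JDN of the second date = 1863561.
|1863561 − 1862144| = 1417.

1417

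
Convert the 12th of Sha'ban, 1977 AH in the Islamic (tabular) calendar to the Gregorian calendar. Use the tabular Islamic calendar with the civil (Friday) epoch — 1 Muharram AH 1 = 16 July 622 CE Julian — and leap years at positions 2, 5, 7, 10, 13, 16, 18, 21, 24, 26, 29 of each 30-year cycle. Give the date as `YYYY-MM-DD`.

2540-04-21

Both dates share Julian Day Number 2648887; in the Gregorian calendar that is 21 April 2540 CE.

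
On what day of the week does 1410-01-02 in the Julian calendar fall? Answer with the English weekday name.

Thursday

Equivalently 11 January 1410 Gregorian, JDN 2236062.
JDN 2236062 mod 7 = 3, and JDN 0 was a Monday, so this is a Thursday.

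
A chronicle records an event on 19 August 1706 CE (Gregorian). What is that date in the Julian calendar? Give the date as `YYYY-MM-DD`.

At this point the Julian calendar is 11 days behind the Gregorian.
19 August 1706 Gregorian − 11 days → 8 August 1706 Julian.

1706-08-08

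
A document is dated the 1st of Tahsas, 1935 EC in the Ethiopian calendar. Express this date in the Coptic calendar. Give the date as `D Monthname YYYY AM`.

Both dates share Julian Day Number 2430704; in the Coptic calendar that is 1 Koiak 1659 AM.

1 Koiak 1659 AM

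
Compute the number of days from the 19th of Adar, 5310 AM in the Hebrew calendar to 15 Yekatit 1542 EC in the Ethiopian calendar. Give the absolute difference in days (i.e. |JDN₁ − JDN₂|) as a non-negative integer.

26

First date → JDN 2287261; second date → JDN 2287235.
The interval is |2287261 − 2287235| = 26 days.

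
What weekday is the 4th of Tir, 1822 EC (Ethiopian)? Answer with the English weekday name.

Equivalently 11 January 1830 Gregorian, JDN 2389464.
JDN 2389464 mod 7 = 0, and JDN 0 was a Monday, so this is a Monday.

Monday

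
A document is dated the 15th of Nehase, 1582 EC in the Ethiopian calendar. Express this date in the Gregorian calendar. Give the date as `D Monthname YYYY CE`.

Julian Day Number of the source date = 2302025.
Converting JDN 2302025 to the Gregorian calendar gives 18 August 1590 CE.

18 August 1590 CE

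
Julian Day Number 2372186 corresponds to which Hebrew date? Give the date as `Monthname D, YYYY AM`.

Tishrei 13, 5543 AM

The Gregorian equivalent of JDN 2372186 is 21 September 1782.
In the Hebrew calendar that day is Tishrei 13, 5543 AM.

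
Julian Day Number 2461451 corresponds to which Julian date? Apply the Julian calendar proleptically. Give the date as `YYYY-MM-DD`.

2027-02-01

JDN 2461451 is 14 February 2027 in the Gregorian calendar.
In the Julian calendar that day is 2027-02-01.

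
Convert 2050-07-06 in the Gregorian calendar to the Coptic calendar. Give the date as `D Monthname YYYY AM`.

29 Paoni 1766 AM

Both dates share Julian Day Number 2469994; in the Coptic calendar that is 29 Paoni 1766 AM.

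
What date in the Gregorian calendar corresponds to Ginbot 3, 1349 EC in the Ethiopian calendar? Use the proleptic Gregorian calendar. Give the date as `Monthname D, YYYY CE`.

May 6, 1357 CE

Both dates share Julian Day Number 2216820; in the Gregorian calendar that is 6 May 1357 CE.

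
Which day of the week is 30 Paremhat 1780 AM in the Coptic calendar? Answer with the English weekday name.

Tuesday

In the Gregorian calendar this is 8 April 2064 (JDN 2475019).
2475019 ≡ 1 (mod 7); counting from Monday = 0 gives Tuesday.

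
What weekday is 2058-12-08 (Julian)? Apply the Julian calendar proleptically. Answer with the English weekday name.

Saturday

In the Gregorian calendar this is 21 December 2058 (JDN 2473084).
Since JDN mod 7 = 5 (0 = Monday), the day is Saturday.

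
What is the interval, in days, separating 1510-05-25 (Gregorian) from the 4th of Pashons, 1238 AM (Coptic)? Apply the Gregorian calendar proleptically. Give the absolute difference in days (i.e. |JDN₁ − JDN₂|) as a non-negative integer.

4367

First date → JDN 2272720; second date → JDN 2277087.
The interval is |2272720 − 2277087| = 4367 days.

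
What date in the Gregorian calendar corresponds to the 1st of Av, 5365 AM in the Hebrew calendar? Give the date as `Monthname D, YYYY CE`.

July 16, 1605 CE

Julian Day Number of the source date = 2307471.
Converting JDN 2307471 to the Gregorian calendar gives 16 July 1605 CE.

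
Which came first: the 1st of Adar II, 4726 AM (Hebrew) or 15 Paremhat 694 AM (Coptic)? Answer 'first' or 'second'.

The two dates have Julian Day Numbers 2073944 and 2078342 respectively.
Since 2073944 < 2078342, the first date comes first.

first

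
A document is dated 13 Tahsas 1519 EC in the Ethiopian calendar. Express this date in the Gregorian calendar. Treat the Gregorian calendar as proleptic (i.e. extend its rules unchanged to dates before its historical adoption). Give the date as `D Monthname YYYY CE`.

19 December 1526 CE

Julian Day Number of the source date = 2278772.
Converting JDN 2278772 to the Gregorian calendar gives 19 December 1526 CE.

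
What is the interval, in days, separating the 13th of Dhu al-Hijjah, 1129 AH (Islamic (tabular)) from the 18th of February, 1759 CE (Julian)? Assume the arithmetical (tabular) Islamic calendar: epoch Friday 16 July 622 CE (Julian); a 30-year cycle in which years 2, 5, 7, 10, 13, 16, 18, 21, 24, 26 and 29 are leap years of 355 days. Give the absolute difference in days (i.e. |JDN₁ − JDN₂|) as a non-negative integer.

First date → JDN 2348503; second date → JDN 2363581.
The interval is |2348503 − 2363581| = 15078 days.

15078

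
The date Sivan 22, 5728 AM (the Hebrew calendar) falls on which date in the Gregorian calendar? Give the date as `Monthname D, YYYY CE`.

Both dates share Julian Day Number 2440026; in the Gregorian calendar that is 18 June 1968 CE.

June 18, 1968 CE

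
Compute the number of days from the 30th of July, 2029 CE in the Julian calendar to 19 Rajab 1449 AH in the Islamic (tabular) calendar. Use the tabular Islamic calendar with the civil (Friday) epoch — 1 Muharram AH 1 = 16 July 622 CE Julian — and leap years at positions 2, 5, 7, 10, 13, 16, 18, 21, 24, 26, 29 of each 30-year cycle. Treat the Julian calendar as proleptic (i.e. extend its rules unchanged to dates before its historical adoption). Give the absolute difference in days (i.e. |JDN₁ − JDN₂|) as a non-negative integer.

First date → JDN 2462361; second date → JDN 2461758.
The interval is |2462361 − 2461758| = 603 days.

603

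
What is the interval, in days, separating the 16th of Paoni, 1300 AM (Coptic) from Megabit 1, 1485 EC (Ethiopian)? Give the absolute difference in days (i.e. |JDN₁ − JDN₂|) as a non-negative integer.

33343

JDN of the first date = 2299775.
JDN of the second date = 2266432.
|2266432 − 2299775| = 33343.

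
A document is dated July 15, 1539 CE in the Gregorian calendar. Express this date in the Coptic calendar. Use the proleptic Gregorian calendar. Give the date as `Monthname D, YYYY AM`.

Epip 11, 1255 AM

Julian Day Number of the source date = 2283363.
Converting JDN 2283363 to the Coptic calendar gives 11 Epip 1255 AM.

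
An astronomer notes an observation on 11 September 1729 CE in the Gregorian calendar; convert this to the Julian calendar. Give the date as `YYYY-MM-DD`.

At this point the Julian calendar is 11 days behind the Gregorian.
11 September 1729 Gregorian − 11 days → 31 August 1729 Julian.

1729-08-31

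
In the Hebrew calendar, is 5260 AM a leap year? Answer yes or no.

no

Hebrew year 5260 is year 16 of its 19-year Metonic cycle; leap years are at positions 3, 6, 8, 11, 14, 17, 19, so it is a common year (12 months).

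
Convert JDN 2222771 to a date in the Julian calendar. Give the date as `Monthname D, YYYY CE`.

JDN 2222771 is 21 August 1373 in the proleptic Gregorian calendar.
In the Julian calendar that day is August 13, 1373 CE.

August 13, 1373 CE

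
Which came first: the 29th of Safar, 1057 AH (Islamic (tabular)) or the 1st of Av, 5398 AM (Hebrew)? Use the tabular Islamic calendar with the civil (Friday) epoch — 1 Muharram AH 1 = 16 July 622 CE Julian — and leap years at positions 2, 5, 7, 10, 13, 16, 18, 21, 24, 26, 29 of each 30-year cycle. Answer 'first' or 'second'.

First date → JDN 2322709; second date → JDN 2319520.
JDN 2319520 < JDN 2322709, so the second date is earlier.

second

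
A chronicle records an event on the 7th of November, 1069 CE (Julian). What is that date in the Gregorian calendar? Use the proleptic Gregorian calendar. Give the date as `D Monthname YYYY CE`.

For dates in this range the Gregorian date is 6 days ahead of the Julian.
7 November 1069 Julian + 6 days → 13 November 1069 Gregorian.

13 November 1069 CE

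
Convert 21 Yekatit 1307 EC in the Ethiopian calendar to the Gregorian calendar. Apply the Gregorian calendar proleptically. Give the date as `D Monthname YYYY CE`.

23 February 1315 CE

Julian Day Number of the source date = 2201407.
Converting JDN 2201407 to the Gregorian calendar gives 23 February 1315 CE.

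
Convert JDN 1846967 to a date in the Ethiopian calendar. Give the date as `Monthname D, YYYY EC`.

Meskerem 23, 337 EC

JDN 1846967 is 21 September 344 in the proleptic Gregorian calendar.
In the Ethiopian calendar that day is Meskerem 23, 337 EC.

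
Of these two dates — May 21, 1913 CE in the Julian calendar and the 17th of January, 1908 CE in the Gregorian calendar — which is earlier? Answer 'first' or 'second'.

second

Converting both to JDN: 2419922 vs 2417958; the smaller is the second.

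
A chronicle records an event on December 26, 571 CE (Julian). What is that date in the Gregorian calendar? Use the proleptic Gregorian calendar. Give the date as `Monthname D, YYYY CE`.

December 28, 571 CE

The Julian–Gregorian offset here is 2 days (Julian trailing).
26 December 571 Julian + 2 days → 28 December 571 Gregorian.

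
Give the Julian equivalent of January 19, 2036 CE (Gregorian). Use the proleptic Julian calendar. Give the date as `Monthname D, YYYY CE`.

For dates in this range the Gregorian date is 13 days ahead of the Julian.
19 January 2036 Gregorian − 13 days → 6 January 2036 Julian.

January 6, 2036 CE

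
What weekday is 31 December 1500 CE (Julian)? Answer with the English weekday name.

Equivalently 10 January 1501 Gregorian, JDN 2269298.
Since JDN mod 7 = 3 (0 = Monday), the day is Thursday.

Thursday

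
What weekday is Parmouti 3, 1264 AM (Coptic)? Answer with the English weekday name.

Thursday

In the proleptic Gregorian calendar this is 8 April 1548 (JDN 2286553).
Since JDN mod 7 = 3 (0 = Monday), the day is Thursday.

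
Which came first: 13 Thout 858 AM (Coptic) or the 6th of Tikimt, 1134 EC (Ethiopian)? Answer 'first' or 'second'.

first

First date → JDN 2138061; second date → JDN 2138084.
JDN 2138061 < JDN 2138084, so the first date is earlier.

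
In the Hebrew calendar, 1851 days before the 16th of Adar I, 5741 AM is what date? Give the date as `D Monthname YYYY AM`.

The starting date is JDN 2444656; 2444656 − 1851 = 2442805.
JDN 2442805 corresponds to 25 Shevat 5736 AM.

25 Shevat 5736 AM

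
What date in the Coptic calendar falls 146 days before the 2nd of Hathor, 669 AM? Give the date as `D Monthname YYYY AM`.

The starting date is JDN 2069078; 2069078 − 146 = 2068932.
JDN 2068932 corresponds to 11 Paoni 668 AM.

11 Paoni 668 AM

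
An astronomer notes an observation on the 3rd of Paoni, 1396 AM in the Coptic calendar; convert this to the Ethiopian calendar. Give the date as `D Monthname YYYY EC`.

Both dates share Julian Day Number 2334826; in the Ethiopian calendar that is 3 Sene 1672 EC.

3 Sene 1672 EC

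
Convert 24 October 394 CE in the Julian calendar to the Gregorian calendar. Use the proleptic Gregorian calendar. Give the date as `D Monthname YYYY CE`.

At this point the Julian calendar is 1 day behind the Gregorian.
24 October 394 Julian + 1 day → 25 October 394 Gregorian.

25 October 394 CE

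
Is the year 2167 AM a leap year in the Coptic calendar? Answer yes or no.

yes

2167 mod 4 = 3; in the Coptic calendar a year is leap when year mod 4 = 3, so it is a leap year.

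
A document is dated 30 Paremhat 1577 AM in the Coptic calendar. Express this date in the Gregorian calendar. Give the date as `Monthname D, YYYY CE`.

April 7, 1861 CE

Both dates share Julian Day Number 2400873; in the Gregorian calendar that is 7 April 1861 CE.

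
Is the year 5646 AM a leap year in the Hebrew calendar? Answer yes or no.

Hebrew year 5646 is year 3 of its 19-year Metonic cycle; leap years are at positions 3, 6, 8, 11, 14, 17, 19, so it is a leap year (13 months).

yes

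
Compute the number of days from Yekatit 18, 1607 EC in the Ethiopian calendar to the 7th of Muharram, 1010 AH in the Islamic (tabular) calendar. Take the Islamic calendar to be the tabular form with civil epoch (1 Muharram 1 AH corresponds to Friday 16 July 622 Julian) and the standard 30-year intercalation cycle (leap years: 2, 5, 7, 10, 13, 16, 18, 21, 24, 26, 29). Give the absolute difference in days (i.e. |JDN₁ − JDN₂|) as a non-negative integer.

4977

First date → JDN 2310979; second date → JDN 2306002.
The interval is |2310979 − 2306002| = 4977 days.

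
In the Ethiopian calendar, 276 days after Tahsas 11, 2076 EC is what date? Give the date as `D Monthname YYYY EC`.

12 Meskerem 2077 EC

The starting date is JDN 2482215; 2482215 + 276 = 2482491.
JDN 2482491 corresponds to 12 Meskerem 2077 EC.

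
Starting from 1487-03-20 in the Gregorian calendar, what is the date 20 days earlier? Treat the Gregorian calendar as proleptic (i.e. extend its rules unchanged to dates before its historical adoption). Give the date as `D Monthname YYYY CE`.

28 February 1487 CE

The starting date is JDN 2264254; 2264254 − 20 = 2264234.
JDN 2264234 corresponds to 28 February 1487 CE.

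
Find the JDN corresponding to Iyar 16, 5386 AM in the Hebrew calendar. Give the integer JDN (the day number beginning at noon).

Equivalently 12 May 1626 (Gregorian).
JDN 2400001 is 17 November 1858 CE (Gregorian), MJD 0; the target day is −84925 days from there, so JDN = 2315076.

2315076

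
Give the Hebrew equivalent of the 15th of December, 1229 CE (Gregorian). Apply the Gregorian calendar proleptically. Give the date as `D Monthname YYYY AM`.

21 Kislev 4990 AM

Both dates share Julian Day Number 2170292; in the Hebrew calendar that is 21 Kislev 4990 AM.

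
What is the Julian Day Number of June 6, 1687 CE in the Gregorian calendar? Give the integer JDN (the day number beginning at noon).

JDN 2451545 is 1 January 2000 CE (Gregorian); the target day is −114164 days from there, so JDN = 2337381.

2337381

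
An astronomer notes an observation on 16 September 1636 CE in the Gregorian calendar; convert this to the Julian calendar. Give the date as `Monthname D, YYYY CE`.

At this point the Julian calendar is 10 days behind the Gregorian.
16 September 1636 Gregorian − 10 days → 6 September 1636 Julian.

September 6, 1636 CE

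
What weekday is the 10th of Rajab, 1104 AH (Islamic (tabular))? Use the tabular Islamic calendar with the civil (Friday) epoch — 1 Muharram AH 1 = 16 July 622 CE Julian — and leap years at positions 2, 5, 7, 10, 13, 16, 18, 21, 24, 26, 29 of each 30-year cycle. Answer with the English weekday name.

Tuesday

In the Gregorian calendar this is 17 March 1693 (JDN 2339492).
Since JDN mod 7 = 1 (0 = Monday), the day is Tuesday.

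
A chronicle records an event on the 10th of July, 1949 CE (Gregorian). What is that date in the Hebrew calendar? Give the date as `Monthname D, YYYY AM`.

Both dates share Julian Day Number 2433108; in the Hebrew calendar that is 13 Tammuz 5709 AM.

Tammuz 13, 5709 AM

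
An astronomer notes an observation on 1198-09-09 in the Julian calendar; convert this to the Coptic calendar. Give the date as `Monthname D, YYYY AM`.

The source date corresponds to 16 September 1198 in the proleptic Gregorian calendar (JDN 2158879).
That day falls on 12 Thout 915 AM in the Coptic calendar.

Thout 12, 915 AM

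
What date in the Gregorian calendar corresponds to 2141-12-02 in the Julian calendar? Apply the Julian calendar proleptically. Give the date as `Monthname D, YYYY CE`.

December 16, 2141 CE

For dates in this range the Gregorian date is 14 days ahead of the Julian.
2 December 2141 Julian + 14 days → 16 December 2141 Gregorian.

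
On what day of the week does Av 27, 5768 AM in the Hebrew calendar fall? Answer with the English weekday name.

Thursday

This is JDN 2454707 (28 August 2008 Gregorian).
JDN 2454707 mod 7 = 3, and JDN 0 was a Monday, so this is a Thursday.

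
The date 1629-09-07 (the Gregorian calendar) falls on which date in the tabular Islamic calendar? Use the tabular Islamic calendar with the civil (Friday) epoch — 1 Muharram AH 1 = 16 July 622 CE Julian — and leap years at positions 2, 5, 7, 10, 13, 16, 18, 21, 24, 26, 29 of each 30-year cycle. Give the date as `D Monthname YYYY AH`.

Both dates share Julian Day Number 2316290; in the tabular Islamic calendar that is 18 Muharram 1039 AH.

18 Muharram 1039 AH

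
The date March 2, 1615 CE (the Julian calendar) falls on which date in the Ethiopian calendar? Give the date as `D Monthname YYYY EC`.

6 Megabit 1607 EC

The source date corresponds to 12 March 1615 in the Gregorian calendar (JDN 2310997).
That day falls on 6 Megabit 1607 EC in the Ethiopian calendar.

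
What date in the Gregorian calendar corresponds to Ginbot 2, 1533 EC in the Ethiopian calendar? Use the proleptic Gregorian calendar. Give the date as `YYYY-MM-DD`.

1541-05-07

Julian Day Number of the source date = 2284025.
Converting JDN 2284025 to the Gregorian calendar gives 7 May 1541 CE.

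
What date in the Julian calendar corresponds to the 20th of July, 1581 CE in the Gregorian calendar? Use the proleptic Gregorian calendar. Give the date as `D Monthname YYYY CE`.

At this point the Julian calendar is 10 days behind the Gregorian.
20 July 1581 Gregorian − 10 days → 10 July 1581 Julian.

10 July 1581 CE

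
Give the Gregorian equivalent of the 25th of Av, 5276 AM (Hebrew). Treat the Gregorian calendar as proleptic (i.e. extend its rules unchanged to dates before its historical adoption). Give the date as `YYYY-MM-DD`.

1516-08-03

Julian Day Number of the source date = 2274982.
Converting JDN 2274982 to the Gregorian calendar gives 3 August 1516 CE.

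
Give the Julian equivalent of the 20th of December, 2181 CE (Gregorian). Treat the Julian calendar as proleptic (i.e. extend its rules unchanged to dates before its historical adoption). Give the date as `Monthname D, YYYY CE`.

December 6, 2181 CE

For dates in this range the Gregorian date is 14 days ahead of the Julian.
20 December 2181 Gregorian − 14 days → 6 December 2181 Julian.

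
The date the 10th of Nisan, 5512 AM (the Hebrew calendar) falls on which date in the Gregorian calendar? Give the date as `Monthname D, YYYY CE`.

Both dates share Julian Day Number 2361049; in the Gregorian calendar that is 25 March 1752 CE.

March 25, 1752 CE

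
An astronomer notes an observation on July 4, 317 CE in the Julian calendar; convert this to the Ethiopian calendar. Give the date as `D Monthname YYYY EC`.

10 Hamle 309 EC

Julian Day Number of the source date = 1837027.
Converting JDN 1837027 to the Ethiopian calendar gives 10 Hamle 309 EC.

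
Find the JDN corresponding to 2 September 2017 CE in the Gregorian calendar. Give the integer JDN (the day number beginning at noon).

2457999

JDN 2451545 is 1 January 2000 CE (Gregorian); the target day is +6454 days from there, so JDN = 2457999.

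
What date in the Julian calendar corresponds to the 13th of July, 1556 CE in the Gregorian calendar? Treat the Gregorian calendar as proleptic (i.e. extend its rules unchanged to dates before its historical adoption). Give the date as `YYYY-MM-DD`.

1556-07-03

At this point the Julian calendar is 10 days behind the Gregorian.
13 July 1556 Gregorian − 10 days → 3 July 1556 Julian.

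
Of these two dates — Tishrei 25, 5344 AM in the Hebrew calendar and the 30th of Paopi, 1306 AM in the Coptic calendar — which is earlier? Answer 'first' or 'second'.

first

First date → JDN 2299522; second date → JDN 2301740.
JDN 2299522 < JDN 2301740, so the first date is earlier.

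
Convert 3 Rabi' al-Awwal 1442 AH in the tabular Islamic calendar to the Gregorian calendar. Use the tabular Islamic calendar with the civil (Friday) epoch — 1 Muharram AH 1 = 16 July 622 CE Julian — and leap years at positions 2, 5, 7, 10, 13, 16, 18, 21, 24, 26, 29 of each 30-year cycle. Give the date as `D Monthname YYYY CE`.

Julian Day Number of the source date = 2459143.
Converting JDN 2459143 to the Gregorian calendar gives 20 October 2020 CE.

20 October 2020 CE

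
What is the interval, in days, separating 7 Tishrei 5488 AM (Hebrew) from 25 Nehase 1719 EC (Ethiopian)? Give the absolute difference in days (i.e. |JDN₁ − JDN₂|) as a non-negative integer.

24

JDN of the first date = 2352098.
JDN of the second date = 2352074.
|2352074 − 2352098| = 24.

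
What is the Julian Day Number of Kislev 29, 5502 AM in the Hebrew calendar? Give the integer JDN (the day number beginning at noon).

Equivalently 7 December 1741 (Gregorian).
JDN 2400001 is 17 November 1858 CE (Gregorian), MJD 0; the target day is −42713 days from there, so JDN = 2357288.

2357288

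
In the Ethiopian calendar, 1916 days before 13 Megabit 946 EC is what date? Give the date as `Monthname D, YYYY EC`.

Counting 1916 days back from JDN 2069574 reaches JDN 2067658, which is Tahsas 13, 941 EC.

Tahsas 13, 941 EC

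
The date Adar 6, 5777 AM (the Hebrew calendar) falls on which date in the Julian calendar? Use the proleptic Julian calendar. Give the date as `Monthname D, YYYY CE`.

The source date corresponds to 4 March 2017 in the Gregorian calendar (JDN 2457817).
That day falls on 19 February 2017 CE in the Julian calendar.

February 19, 2017 CE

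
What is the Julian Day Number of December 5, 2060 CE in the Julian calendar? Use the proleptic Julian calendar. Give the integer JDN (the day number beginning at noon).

2473812

In the Gregorian calendar the same day is 18 December 2060.
JDN 2400001 is 17 November 1858 CE (Gregorian), MJD 0; the target day is +73811 days from there, so JDN = 2473812.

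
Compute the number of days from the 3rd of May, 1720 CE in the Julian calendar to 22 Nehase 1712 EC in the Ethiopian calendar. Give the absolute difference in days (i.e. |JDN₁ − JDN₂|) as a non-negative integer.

104

First date → JDN 2349411; second date → JDN 2349515.
The interval is |2349411 − 2349515| = 104 days.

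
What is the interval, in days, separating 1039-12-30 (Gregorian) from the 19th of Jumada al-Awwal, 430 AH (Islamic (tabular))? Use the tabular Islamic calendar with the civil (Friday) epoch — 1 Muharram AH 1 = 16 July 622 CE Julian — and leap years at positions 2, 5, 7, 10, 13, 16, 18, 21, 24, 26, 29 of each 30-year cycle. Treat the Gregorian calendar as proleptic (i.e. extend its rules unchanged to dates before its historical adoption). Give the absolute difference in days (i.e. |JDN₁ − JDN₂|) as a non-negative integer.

JDN of the first date = 2100910.
JDN of the second date = 2100599.
|2100599 − 2100910| = 311.

311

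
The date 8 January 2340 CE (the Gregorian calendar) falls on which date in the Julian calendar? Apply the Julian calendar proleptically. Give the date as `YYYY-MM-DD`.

At this point the Julian calendar is 16 days behind the Gregorian.
8 January 2340 Gregorian − 16 days → 23 December 2339 Julian.

2339-12-23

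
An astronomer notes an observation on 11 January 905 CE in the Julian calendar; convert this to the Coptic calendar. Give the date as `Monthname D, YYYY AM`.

The source date corresponds to 16 January 905 in the proleptic Gregorian calendar (JDN 2051620).
That day falls on 16 Tobi 621 AM in the Coptic calendar.

Tobi 16, 621 AM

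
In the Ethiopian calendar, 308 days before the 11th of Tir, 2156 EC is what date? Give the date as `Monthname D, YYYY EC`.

Megabit 9, 2155 EC

JDN of the 11th of Tir, 2156 EC = 2511465.
2511465 − 308 = 2511157.
JDN 2511157 in the Ethiopian calendar is Megabit 9, 2155 EC.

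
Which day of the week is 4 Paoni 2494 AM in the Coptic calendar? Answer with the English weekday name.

Saturday

This is JDN 2735871 (17 June 2778 Gregorian).
Since JDN mod 7 = 5 (0 = Monday), the day is Saturday.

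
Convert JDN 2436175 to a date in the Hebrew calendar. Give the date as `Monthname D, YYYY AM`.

Kislev 9, 5718 AM

JDN 2436175 is 2 December 1957 in the Gregorian calendar.
In the Hebrew calendar that day is Kislev 9, 5718 AM.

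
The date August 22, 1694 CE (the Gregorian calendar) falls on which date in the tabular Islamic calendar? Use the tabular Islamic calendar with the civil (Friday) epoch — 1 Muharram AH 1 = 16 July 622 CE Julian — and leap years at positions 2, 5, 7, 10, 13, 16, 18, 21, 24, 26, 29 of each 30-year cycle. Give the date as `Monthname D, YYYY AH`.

Muharram 1, 1106 AH

Julian Day Number of the source date = 2340015.
Converting JDN 2340015 to the tabular Islamic calendar gives 1 Muharram 1106 AH.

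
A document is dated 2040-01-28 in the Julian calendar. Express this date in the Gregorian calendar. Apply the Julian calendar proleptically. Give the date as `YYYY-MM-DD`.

At this point the Julian calendar is 13 days behind the Gregorian.
28 January 2040 Julian + 13 days → 10 February 2040 Gregorian.

2040-02-10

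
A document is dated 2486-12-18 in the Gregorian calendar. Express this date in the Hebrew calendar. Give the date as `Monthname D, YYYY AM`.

Both dates share Julian Day Number 2629405; in the Hebrew calendar that is 21 Kislev 6247 AM.

Kislev 21, 6247 AM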